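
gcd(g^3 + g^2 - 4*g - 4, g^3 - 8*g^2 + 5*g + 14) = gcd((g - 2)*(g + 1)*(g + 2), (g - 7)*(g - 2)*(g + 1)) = g^2 - g - 2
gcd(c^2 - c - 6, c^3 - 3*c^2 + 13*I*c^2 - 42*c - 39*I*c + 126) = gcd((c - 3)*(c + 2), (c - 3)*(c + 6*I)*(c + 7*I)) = c - 3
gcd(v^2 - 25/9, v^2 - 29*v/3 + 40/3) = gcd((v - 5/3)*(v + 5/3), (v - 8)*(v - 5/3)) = v - 5/3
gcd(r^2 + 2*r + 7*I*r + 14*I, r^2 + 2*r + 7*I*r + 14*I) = r^2 + r*(2 + 7*I) + 14*I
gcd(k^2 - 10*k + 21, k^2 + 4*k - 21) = k - 3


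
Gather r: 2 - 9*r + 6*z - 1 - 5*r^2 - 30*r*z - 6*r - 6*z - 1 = -5*r^2 + r*(-30*z - 15)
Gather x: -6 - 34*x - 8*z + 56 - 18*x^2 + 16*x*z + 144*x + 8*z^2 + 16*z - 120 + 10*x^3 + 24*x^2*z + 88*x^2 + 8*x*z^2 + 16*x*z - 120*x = 10*x^3 + x^2*(24*z + 70) + x*(8*z^2 + 32*z - 10) + 8*z^2 + 8*z - 70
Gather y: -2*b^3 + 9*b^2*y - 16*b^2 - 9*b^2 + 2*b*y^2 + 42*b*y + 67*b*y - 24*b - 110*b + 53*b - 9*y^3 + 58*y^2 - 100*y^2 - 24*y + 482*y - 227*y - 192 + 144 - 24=-2*b^3 - 25*b^2 - 81*b - 9*y^3 + y^2*(2*b - 42) + y*(9*b^2 + 109*b + 231) - 72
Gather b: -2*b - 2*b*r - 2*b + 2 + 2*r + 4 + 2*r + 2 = b*(-2*r - 4) + 4*r + 8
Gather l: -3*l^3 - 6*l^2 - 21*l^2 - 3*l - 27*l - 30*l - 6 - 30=-3*l^3 - 27*l^2 - 60*l - 36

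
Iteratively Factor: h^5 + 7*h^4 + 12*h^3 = (h)*(h^4 + 7*h^3 + 12*h^2) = h^2*(h^3 + 7*h^2 + 12*h) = h^2*(h + 4)*(h^2 + 3*h) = h^2*(h + 3)*(h + 4)*(h)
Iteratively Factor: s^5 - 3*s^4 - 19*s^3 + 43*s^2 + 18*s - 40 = (s - 5)*(s^4 + 2*s^3 - 9*s^2 - 2*s + 8) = (s - 5)*(s + 1)*(s^3 + s^2 - 10*s + 8) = (s - 5)*(s - 1)*(s + 1)*(s^2 + 2*s - 8) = (s - 5)*(s - 2)*(s - 1)*(s + 1)*(s + 4)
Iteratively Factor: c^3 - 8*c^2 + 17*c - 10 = (c - 1)*(c^2 - 7*c + 10) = (c - 5)*(c - 1)*(c - 2)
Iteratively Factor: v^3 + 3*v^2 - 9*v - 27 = (v + 3)*(v^2 - 9) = (v + 3)^2*(v - 3)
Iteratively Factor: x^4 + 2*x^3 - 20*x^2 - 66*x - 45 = (x + 3)*(x^3 - x^2 - 17*x - 15) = (x + 1)*(x + 3)*(x^2 - 2*x - 15) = (x + 1)*(x + 3)^2*(x - 5)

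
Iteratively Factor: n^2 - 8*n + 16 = (n - 4)*(n - 4)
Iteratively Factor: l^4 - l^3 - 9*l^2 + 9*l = (l - 1)*(l^3 - 9*l) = l*(l - 1)*(l^2 - 9) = l*(l - 3)*(l - 1)*(l + 3)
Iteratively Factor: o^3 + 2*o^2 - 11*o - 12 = (o + 1)*(o^2 + o - 12) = (o - 3)*(o + 1)*(o + 4)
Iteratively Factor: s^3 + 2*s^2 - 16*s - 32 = (s - 4)*(s^2 + 6*s + 8) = (s - 4)*(s + 2)*(s + 4)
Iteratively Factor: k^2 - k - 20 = (k - 5)*(k + 4)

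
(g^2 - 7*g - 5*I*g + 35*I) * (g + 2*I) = g^3 - 7*g^2 - 3*I*g^2 + 10*g + 21*I*g - 70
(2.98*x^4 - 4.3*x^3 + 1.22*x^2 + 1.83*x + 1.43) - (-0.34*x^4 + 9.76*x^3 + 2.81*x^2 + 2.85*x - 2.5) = 3.32*x^4 - 14.06*x^3 - 1.59*x^2 - 1.02*x + 3.93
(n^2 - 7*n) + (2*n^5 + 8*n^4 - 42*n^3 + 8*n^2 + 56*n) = 2*n^5 + 8*n^4 - 42*n^3 + 9*n^2 + 49*n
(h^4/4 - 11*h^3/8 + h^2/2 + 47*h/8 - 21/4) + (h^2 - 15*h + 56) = h^4/4 - 11*h^3/8 + 3*h^2/2 - 73*h/8 + 203/4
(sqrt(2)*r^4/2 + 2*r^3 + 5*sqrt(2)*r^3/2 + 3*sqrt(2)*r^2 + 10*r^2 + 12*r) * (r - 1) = sqrt(2)*r^5/2 + 2*r^4 + 2*sqrt(2)*r^4 + sqrt(2)*r^3/2 + 8*r^3 - 3*sqrt(2)*r^2 + 2*r^2 - 12*r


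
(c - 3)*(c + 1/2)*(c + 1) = c^3 - 3*c^2/2 - 4*c - 3/2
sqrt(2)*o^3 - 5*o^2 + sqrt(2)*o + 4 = (o - 2*sqrt(2))*(o - sqrt(2))*(sqrt(2)*o + 1)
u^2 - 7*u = u*(u - 7)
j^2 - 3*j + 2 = (j - 2)*(j - 1)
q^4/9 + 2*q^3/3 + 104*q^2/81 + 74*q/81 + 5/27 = (q/3 + 1/3)*(q/3 + 1)*(q + 1/3)*(q + 5/3)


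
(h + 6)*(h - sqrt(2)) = h^2 - sqrt(2)*h + 6*h - 6*sqrt(2)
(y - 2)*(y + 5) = y^2 + 3*y - 10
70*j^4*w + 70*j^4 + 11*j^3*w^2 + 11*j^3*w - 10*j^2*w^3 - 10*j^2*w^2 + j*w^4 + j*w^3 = (-7*j + w)*(-5*j + w)*(2*j + w)*(j*w + j)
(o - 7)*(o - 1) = o^2 - 8*o + 7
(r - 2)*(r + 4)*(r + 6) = r^3 + 8*r^2 + 4*r - 48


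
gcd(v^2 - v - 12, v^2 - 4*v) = v - 4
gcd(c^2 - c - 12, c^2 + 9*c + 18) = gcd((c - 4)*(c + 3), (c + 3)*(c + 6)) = c + 3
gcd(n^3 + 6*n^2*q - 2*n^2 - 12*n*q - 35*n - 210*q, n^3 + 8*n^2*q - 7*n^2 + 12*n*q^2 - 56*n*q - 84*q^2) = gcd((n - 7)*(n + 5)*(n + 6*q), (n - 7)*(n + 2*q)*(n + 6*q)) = n^2 + 6*n*q - 7*n - 42*q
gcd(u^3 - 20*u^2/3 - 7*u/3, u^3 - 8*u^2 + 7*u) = u^2 - 7*u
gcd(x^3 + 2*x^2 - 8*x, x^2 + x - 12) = x + 4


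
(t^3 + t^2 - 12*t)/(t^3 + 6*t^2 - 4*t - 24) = t*(t^2 + t - 12)/(t^3 + 6*t^2 - 4*t - 24)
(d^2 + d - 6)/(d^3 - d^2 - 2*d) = (d + 3)/(d*(d + 1))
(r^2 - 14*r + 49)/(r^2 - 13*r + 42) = (r - 7)/(r - 6)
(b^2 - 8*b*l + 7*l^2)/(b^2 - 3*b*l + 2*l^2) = (b - 7*l)/(b - 2*l)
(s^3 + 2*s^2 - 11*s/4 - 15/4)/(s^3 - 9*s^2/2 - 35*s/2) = (2*s^2 - s - 3)/(2*s*(s - 7))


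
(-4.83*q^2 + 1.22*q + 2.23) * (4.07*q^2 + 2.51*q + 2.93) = -19.6581*q^4 - 7.1579*q^3 - 2.0136*q^2 + 9.1719*q + 6.5339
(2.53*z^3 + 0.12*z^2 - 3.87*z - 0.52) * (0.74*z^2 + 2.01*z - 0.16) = 1.8722*z^5 + 5.1741*z^4 - 3.0274*z^3 - 8.1827*z^2 - 0.426*z + 0.0832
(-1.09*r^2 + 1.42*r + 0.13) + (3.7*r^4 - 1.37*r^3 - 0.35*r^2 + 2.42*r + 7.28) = 3.7*r^4 - 1.37*r^3 - 1.44*r^2 + 3.84*r + 7.41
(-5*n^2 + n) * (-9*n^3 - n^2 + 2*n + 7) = 45*n^5 - 4*n^4 - 11*n^3 - 33*n^2 + 7*n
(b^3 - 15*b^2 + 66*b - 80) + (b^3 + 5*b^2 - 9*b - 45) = 2*b^3 - 10*b^2 + 57*b - 125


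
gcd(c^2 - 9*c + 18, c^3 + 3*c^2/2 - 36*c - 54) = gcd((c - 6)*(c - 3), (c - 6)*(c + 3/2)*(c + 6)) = c - 6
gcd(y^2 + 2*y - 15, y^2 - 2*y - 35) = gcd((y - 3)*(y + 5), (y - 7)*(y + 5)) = y + 5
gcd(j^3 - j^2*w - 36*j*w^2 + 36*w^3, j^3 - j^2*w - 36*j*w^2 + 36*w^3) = j^3 - j^2*w - 36*j*w^2 + 36*w^3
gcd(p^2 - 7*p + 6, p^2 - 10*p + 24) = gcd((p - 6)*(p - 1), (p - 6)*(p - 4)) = p - 6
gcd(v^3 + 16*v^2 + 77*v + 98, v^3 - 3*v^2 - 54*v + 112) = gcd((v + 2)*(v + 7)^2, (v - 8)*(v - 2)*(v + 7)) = v + 7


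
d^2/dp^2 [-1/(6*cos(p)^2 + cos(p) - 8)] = (144*sin(p)^4 - 265*sin(p)^2 - 29*cos(p)/2 + 9*cos(3*p)/2 + 23)/(-6*sin(p)^2 + cos(p) - 2)^3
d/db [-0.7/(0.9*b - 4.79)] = 0.63/(0.9*b - 4.79)^2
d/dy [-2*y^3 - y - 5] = -6*y^2 - 1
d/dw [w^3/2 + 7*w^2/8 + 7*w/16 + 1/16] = 3*w^2/2 + 7*w/4 + 7/16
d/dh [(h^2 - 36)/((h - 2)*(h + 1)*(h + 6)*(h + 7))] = 2*(-h^3 + 6*h^2 + 36*h - 34)/(h^6 + 12*h^5 + 18*h^4 - 136*h^3 - 87*h^2 + 252*h + 196)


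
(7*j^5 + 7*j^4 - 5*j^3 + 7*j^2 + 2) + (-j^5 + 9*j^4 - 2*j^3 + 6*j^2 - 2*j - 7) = 6*j^5 + 16*j^4 - 7*j^3 + 13*j^2 - 2*j - 5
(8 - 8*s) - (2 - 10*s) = 2*s + 6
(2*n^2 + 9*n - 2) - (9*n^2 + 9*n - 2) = -7*n^2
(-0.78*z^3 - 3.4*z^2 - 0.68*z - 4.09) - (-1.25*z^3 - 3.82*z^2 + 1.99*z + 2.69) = 0.47*z^3 + 0.42*z^2 - 2.67*z - 6.78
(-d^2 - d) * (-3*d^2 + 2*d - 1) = 3*d^4 + d^3 - d^2 + d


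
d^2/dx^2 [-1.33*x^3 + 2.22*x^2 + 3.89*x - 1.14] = 4.44 - 7.98*x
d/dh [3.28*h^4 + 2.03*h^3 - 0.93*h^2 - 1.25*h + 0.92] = 13.12*h^3 + 6.09*h^2 - 1.86*h - 1.25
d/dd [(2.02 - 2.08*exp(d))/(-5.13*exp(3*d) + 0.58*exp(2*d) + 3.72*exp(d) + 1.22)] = (-21.3408*exp(3*d) + 32.2942*exp(2*d) - 2.3432*exp(d) - 10.052)*exp(d)/(26.3169*exp(6*d) - 5.9508*exp(5*d) - 37.8308*exp(4*d) - 8.202*exp(3*d) + 15.2536*exp(2*d) + 9.0768*exp(d) + 1.4884)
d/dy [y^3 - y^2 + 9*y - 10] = 3*y^2 - 2*y + 9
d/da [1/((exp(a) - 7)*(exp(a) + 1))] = 2*(3 - exp(a))*exp(a)/(exp(4*a) - 12*exp(3*a) + 22*exp(2*a) + 84*exp(a) + 49)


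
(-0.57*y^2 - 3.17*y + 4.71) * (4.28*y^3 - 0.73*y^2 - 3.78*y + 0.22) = -2.4396*y^5 - 13.1515*y^4 + 24.6275*y^3 + 8.4189*y^2 - 18.5012*y + 1.0362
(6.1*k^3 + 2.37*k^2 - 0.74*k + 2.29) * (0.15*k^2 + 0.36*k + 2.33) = 0.915*k^5 + 2.5515*k^4 + 14.9552*k^3 + 5.5992*k^2 - 0.8998*k + 5.3357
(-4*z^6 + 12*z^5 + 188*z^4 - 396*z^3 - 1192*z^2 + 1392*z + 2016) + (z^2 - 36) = -4*z^6 + 12*z^5 + 188*z^4 - 396*z^3 - 1191*z^2 + 1392*z + 1980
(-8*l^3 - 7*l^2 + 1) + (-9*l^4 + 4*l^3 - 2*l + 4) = -9*l^4 - 4*l^3 - 7*l^2 - 2*l + 5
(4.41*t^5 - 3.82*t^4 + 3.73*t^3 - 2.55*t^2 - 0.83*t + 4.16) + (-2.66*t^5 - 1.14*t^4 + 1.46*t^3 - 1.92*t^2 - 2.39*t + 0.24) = 1.75*t^5 - 4.96*t^4 + 5.19*t^3 - 4.47*t^2 - 3.22*t + 4.4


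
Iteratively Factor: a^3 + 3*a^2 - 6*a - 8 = (a + 1)*(a^2 + 2*a - 8) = (a - 2)*(a + 1)*(a + 4)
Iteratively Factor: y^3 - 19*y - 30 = (y + 3)*(y^2 - 3*y - 10) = (y + 2)*(y + 3)*(y - 5)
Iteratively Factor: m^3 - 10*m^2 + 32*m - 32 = (m - 2)*(m^2 - 8*m + 16) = (m - 4)*(m - 2)*(m - 4)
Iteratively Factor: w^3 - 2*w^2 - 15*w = (w + 3)*(w^2 - 5*w) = (w - 5)*(w + 3)*(w)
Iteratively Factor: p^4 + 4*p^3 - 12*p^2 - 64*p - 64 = (p - 4)*(p^3 + 8*p^2 + 20*p + 16) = (p - 4)*(p + 2)*(p^2 + 6*p + 8) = (p - 4)*(p + 2)*(p + 4)*(p + 2)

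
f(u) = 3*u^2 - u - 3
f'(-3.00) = -19.00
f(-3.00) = 27.00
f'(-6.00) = -37.00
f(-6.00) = 111.00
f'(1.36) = 7.16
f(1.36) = 1.19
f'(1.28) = 6.68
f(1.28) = 0.64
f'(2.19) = 12.14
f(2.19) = 9.20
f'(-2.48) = -15.88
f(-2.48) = 17.93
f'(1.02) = 5.12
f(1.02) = -0.90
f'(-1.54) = -10.24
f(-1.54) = 5.65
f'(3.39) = 19.34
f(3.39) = 28.09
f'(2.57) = 14.42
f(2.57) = 14.24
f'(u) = 6*u - 1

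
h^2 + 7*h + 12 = (h + 3)*(h + 4)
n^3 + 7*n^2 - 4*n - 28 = (n - 2)*(n + 2)*(n + 7)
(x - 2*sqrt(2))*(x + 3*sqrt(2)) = x^2 + sqrt(2)*x - 12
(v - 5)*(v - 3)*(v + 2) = v^3 - 6*v^2 - v + 30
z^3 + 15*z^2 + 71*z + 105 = (z + 3)*(z + 5)*(z + 7)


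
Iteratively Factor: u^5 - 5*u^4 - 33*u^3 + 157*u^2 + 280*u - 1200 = (u + 4)*(u^4 - 9*u^3 + 3*u^2 + 145*u - 300) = (u - 5)*(u + 4)*(u^3 - 4*u^2 - 17*u + 60) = (u - 5)^2*(u + 4)*(u^2 + u - 12) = (u - 5)^2*(u - 3)*(u + 4)*(u + 4)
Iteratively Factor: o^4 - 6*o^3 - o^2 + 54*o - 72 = (o - 4)*(o^3 - 2*o^2 - 9*o + 18) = (o - 4)*(o + 3)*(o^2 - 5*o + 6) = (o - 4)*(o - 2)*(o + 3)*(o - 3)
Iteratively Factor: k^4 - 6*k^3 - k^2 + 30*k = (k)*(k^3 - 6*k^2 - k + 30) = k*(k - 3)*(k^2 - 3*k - 10) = k*(k - 3)*(k + 2)*(k - 5)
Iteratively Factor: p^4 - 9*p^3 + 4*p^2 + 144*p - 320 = (p - 5)*(p^3 - 4*p^2 - 16*p + 64) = (p - 5)*(p - 4)*(p^2 - 16) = (p - 5)*(p - 4)*(p + 4)*(p - 4)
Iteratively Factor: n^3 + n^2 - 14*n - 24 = (n - 4)*(n^2 + 5*n + 6) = (n - 4)*(n + 3)*(n + 2)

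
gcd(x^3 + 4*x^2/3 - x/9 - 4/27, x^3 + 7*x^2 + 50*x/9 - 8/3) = x^2 + x - 4/9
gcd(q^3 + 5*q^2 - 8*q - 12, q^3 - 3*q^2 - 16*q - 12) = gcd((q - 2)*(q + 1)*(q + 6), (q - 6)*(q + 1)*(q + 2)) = q + 1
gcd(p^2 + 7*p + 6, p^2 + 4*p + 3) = p + 1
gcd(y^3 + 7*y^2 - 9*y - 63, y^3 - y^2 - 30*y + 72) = y - 3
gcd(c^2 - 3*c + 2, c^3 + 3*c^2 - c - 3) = c - 1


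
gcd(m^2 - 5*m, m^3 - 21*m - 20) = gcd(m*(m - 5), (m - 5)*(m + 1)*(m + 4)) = m - 5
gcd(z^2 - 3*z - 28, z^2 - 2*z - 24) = z + 4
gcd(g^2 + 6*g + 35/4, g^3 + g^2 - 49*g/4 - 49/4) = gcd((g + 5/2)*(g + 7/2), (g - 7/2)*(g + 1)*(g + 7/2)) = g + 7/2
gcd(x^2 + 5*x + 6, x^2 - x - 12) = x + 3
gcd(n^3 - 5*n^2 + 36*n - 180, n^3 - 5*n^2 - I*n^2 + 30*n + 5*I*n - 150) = n^2 + n*(-5 - 6*I) + 30*I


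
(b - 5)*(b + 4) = b^2 - b - 20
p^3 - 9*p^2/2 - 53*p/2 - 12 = (p - 8)*(p + 1/2)*(p + 3)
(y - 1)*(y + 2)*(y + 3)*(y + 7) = y^4 + 11*y^3 + 29*y^2 + y - 42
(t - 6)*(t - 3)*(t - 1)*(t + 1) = t^4 - 9*t^3 + 17*t^2 + 9*t - 18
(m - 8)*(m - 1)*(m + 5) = m^3 - 4*m^2 - 37*m + 40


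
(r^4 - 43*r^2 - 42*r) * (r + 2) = r^5 + 2*r^4 - 43*r^3 - 128*r^2 - 84*r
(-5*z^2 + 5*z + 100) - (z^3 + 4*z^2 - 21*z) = -z^3 - 9*z^2 + 26*z + 100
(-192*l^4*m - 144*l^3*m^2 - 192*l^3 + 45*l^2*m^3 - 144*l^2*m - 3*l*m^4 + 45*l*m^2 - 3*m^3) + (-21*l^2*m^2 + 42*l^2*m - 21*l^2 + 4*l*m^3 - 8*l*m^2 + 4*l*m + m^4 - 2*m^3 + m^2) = -192*l^4*m - 144*l^3*m^2 - 192*l^3 + 45*l^2*m^3 - 21*l^2*m^2 - 102*l^2*m - 21*l^2 - 3*l*m^4 + 4*l*m^3 + 37*l*m^2 + 4*l*m + m^4 - 5*m^3 + m^2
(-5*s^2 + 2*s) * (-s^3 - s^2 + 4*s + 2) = 5*s^5 + 3*s^4 - 22*s^3 - 2*s^2 + 4*s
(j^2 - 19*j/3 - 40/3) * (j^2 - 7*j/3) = j^4 - 26*j^3/3 + 13*j^2/9 + 280*j/9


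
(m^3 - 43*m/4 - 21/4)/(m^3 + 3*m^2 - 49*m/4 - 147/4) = (2*m + 1)/(2*m + 7)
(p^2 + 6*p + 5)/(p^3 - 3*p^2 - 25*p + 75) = (p + 1)/(p^2 - 8*p + 15)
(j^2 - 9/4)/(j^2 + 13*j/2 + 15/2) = (j - 3/2)/(j + 5)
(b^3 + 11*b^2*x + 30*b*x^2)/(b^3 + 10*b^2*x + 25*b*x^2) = (b + 6*x)/(b + 5*x)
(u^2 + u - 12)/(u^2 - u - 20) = (u - 3)/(u - 5)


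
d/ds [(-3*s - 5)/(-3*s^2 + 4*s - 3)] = (-9*s^2 - 30*s + 29)/(9*s^4 - 24*s^3 + 34*s^2 - 24*s + 9)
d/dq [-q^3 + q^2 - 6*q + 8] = -3*q^2 + 2*q - 6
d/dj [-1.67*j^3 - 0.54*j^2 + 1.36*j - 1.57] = -5.01*j^2 - 1.08*j + 1.36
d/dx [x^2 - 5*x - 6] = 2*x - 5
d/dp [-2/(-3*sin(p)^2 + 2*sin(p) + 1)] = 4*(1 - 3*sin(p))*cos(p)/(-3*sin(p)^2 + 2*sin(p) + 1)^2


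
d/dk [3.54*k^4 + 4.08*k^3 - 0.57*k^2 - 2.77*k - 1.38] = 14.16*k^3 + 12.24*k^2 - 1.14*k - 2.77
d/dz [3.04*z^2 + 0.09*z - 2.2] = 6.08*z + 0.09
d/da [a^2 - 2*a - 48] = 2*a - 2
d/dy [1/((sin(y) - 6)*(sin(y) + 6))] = -sin(2*y)/((sin(y) - 6)^2*(sin(y) + 6)^2)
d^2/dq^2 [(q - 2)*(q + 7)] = 2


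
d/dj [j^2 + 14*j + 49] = 2*j + 14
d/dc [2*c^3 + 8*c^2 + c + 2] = 6*c^2 + 16*c + 1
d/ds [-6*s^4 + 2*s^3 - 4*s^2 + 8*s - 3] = -24*s^3 + 6*s^2 - 8*s + 8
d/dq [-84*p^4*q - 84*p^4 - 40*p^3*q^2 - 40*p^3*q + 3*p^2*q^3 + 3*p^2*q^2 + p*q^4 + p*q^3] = p*(-84*p^3 - 80*p^2*q - 40*p^2 + 9*p*q^2 + 6*p*q + 4*q^3 + 3*q^2)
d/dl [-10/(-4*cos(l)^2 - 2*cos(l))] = 5*(sin(l)/cos(l)^2 + 4*tan(l))/(2*cos(l) + 1)^2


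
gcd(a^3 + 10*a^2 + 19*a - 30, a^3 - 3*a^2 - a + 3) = a - 1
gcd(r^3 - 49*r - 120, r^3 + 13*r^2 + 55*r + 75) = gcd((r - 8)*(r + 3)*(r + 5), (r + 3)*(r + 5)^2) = r^2 + 8*r + 15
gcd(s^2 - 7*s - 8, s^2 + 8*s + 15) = 1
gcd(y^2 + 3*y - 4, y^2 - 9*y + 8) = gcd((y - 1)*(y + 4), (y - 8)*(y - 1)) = y - 1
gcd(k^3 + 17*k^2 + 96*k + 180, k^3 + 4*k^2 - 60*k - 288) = k^2 + 12*k + 36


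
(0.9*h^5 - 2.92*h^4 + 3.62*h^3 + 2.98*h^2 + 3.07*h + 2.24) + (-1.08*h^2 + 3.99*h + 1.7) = 0.9*h^5 - 2.92*h^4 + 3.62*h^3 + 1.9*h^2 + 7.06*h + 3.94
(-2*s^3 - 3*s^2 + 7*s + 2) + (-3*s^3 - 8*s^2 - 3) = -5*s^3 - 11*s^2 + 7*s - 1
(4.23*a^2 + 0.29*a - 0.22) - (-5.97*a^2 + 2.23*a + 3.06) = 10.2*a^2 - 1.94*a - 3.28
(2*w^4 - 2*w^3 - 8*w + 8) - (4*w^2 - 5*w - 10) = 2*w^4 - 2*w^3 - 4*w^2 - 3*w + 18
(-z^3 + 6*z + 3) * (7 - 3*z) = 3*z^4 - 7*z^3 - 18*z^2 + 33*z + 21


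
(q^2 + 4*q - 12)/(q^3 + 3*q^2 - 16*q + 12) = 1/(q - 1)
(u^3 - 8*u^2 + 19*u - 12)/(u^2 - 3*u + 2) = (u^2 - 7*u + 12)/(u - 2)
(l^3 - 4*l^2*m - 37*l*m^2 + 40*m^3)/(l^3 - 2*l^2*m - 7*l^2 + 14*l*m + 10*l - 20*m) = (l^3 - 4*l^2*m - 37*l*m^2 + 40*m^3)/(l^3 - 2*l^2*m - 7*l^2 + 14*l*m + 10*l - 20*m)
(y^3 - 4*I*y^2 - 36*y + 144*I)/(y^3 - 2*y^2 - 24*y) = (y^2 + 2*y*(3 - 2*I) - 24*I)/(y*(y + 4))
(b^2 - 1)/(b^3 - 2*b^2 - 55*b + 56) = (b + 1)/(b^2 - b - 56)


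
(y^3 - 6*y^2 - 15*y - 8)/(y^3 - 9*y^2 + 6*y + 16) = (y + 1)/(y - 2)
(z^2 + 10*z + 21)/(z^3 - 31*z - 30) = (z^2 + 10*z + 21)/(z^3 - 31*z - 30)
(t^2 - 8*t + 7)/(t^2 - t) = (t - 7)/t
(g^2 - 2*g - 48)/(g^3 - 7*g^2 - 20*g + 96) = (g + 6)/(g^2 + g - 12)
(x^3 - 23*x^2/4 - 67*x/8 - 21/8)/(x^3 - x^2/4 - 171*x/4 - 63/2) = (x + 1/2)/(x + 6)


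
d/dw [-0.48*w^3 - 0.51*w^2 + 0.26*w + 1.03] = -1.44*w^2 - 1.02*w + 0.26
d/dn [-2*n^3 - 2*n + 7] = -6*n^2 - 2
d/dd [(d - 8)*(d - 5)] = 2*d - 13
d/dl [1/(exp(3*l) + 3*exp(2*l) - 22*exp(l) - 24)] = (-3*exp(2*l) - 6*exp(l) + 22)*exp(l)/(exp(3*l) + 3*exp(2*l) - 22*exp(l) - 24)^2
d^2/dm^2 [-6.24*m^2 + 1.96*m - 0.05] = -12.4800000000000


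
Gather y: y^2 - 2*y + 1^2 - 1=y^2 - 2*y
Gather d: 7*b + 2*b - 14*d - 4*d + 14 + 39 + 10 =9*b - 18*d + 63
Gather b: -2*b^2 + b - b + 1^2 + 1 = 2 - 2*b^2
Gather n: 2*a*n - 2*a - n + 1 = -2*a + n*(2*a - 1) + 1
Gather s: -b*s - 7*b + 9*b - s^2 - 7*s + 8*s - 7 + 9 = 2*b - s^2 + s*(1 - b) + 2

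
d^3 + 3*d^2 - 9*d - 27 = (d - 3)*(d + 3)^2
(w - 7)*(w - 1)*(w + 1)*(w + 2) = w^4 - 5*w^3 - 15*w^2 + 5*w + 14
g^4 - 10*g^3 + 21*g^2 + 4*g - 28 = (g - 7)*(g - 2)^2*(g + 1)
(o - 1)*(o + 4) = o^2 + 3*o - 4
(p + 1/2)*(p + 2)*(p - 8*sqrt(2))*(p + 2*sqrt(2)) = p^4 - 6*sqrt(2)*p^3 + 5*p^3/2 - 31*p^2 - 15*sqrt(2)*p^2 - 80*p - 6*sqrt(2)*p - 32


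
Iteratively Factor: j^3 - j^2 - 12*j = (j + 3)*(j^2 - 4*j) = (j - 4)*(j + 3)*(j)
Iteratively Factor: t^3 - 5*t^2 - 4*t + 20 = (t + 2)*(t^2 - 7*t + 10) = (t - 2)*(t + 2)*(t - 5)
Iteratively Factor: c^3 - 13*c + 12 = (c - 1)*(c^2 + c - 12) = (c - 1)*(c + 4)*(c - 3)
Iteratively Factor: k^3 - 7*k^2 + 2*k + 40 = (k - 4)*(k^2 - 3*k - 10) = (k - 4)*(k + 2)*(k - 5)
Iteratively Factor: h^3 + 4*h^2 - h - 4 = (h - 1)*(h^2 + 5*h + 4) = (h - 1)*(h + 1)*(h + 4)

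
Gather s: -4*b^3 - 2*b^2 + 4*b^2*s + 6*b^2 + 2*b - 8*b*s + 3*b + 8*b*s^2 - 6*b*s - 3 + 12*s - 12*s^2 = -4*b^3 + 4*b^2 + 5*b + s^2*(8*b - 12) + s*(4*b^2 - 14*b + 12) - 3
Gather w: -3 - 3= -6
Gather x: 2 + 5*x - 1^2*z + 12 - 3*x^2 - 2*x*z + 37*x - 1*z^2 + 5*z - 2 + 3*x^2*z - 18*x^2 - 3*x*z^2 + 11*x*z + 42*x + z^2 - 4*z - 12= x^2*(3*z - 21) + x*(-3*z^2 + 9*z + 84)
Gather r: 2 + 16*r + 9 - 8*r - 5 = 8*r + 6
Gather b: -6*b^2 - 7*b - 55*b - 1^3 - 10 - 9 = -6*b^2 - 62*b - 20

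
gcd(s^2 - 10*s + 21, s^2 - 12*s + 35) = s - 7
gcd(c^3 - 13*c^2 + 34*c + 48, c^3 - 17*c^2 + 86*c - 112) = c - 8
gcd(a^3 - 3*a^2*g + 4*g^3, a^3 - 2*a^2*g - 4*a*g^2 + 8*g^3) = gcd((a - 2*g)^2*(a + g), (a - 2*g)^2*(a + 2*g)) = a^2 - 4*a*g + 4*g^2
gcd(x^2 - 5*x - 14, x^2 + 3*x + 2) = x + 2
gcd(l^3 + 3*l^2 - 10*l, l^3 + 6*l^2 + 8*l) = l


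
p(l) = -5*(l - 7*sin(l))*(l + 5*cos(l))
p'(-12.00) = -323.48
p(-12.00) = -612.97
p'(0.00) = 150.00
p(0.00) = 0.00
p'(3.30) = 25.39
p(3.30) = 36.06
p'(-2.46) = 163.64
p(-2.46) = 61.85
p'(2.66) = 59.97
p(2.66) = -5.16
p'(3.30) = 25.39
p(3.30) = 36.06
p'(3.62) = -83.44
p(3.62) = 28.01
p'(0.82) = 22.80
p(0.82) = 90.93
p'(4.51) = -377.40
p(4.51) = -199.21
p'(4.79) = -364.02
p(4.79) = -304.68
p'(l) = -5*(1 - 5*sin(l))*(l - 7*sin(l)) - 5*(1 - 7*cos(l))*(l + 5*cos(l))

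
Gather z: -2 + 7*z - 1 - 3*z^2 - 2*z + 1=-3*z^2 + 5*z - 2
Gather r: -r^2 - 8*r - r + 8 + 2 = -r^2 - 9*r + 10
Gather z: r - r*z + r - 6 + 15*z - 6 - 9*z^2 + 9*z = 2*r - 9*z^2 + z*(24 - r) - 12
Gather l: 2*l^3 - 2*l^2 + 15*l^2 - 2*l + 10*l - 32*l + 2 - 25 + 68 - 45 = 2*l^3 + 13*l^2 - 24*l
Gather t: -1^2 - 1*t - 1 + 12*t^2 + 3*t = 12*t^2 + 2*t - 2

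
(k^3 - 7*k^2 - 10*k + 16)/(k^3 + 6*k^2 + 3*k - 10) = (k - 8)/(k + 5)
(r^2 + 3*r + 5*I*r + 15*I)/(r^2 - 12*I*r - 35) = (r^2 + r*(3 + 5*I) + 15*I)/(r^2 - 12*I*r - 35)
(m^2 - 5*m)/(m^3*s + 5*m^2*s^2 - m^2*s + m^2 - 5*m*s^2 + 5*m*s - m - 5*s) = m*(m - 5)/(m^3*s + 5*m^2*s^2 - m^2*s + m^2 - 5*m*s^2 + 5*m*s - m - 5*s)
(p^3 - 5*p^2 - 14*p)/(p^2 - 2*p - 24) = p*(-p^2 + 5*p + 14)/(-p^2 + 2*p + 24)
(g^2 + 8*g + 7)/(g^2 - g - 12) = (g^2 + 8*g + 7)/(g^2 - g - 12)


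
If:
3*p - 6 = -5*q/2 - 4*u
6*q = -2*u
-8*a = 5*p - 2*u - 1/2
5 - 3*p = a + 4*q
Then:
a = -1277/1034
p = 2125/1034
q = 9/517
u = -27/517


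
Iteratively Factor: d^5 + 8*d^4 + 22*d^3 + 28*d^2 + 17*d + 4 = (d + 1)*(d^4 + 7*d^3 + 15*d^2 + 13*d + 4) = (d + 1)^2*(d^3 + 6*d^2 + 9*d + 4) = (d + 1)^2*(d + 4)*(d^2 + 2*d + 1) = (d + 1)^3*(d + 4)*(d + 1)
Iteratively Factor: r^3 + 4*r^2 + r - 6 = (r + 2)*(r^2 + 2*r - 3) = (r + 2)*(r + 3)*(r - 1)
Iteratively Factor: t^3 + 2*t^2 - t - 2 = (t + 1)*(t^2 + t - 2) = (t + 1)*(t + 2)*(t - 1)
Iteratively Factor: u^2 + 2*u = (u + 2)*(u)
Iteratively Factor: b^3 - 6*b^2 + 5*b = (b - 1)*(b^2 - 5*b) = (b - 5)*(b - 1)*(b)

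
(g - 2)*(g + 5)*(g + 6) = g^3 + 9*g^2 + 8*g - 60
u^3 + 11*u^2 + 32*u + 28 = (u + 2)^2*(u + 7)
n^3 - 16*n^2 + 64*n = n*(n - 8)^2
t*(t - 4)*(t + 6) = t^3 + 2*t^2 - 24*t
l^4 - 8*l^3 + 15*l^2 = l^2*(l - 5)*(l - 3)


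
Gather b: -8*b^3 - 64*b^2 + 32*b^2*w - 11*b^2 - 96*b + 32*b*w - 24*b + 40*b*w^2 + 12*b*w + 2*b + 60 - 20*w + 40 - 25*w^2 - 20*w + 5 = -8*b^3 + b^2*(32*w - 75) + b*(40*w^2 + 44*w - 118) - 25*w^2 - 40*w + 105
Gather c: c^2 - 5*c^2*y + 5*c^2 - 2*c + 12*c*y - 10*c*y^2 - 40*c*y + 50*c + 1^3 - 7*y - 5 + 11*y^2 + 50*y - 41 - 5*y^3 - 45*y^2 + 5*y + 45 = c^2*(6 - 5*y) + c*(-10*y^2 - 28*y + 48) - 5*y^3 - 34*y^2 + 48*y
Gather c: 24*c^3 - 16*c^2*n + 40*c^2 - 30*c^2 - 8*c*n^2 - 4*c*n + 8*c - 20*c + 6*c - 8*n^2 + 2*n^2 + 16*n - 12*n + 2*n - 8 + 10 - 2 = 24*c^3 + c^2*(10 - 16*n) + c*(-8*n^2 - 4*n - 6) - 6*n^2 + 6*n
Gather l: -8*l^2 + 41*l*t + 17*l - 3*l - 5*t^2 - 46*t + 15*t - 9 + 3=-8*l^2 + l*(41*t + 14) - 5*t^2 - 31*t - 6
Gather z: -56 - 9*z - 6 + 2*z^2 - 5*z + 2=2*z^2 - 14*z - 60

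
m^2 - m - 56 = (m - 8)*(m + 7)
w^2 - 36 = (w - 6)*(w + 6)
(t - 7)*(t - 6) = t^2 - 13*t + 42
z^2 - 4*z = z*(z - 4)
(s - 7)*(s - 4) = s^2 - 11*s + 28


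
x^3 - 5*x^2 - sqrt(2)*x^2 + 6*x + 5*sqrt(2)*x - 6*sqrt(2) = (x - 3)*(x - 2)*(x - sqrt(2))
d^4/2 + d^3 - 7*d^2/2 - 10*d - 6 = (d/2 + 1/2)*(d - 3)*(d + 2)^2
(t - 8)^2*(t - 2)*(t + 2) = t^4 - 16*t^3 + 60*t^2 + 64*t - 256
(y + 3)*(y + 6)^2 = y^3 + 15*y^2 + 72*y + 108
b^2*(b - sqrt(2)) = b^3 - sqrt(2)*b^2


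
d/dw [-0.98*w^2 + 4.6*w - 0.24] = 4.6 - 1.96*w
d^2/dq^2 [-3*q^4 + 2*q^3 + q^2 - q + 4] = -36*q^2 + 12*q + 2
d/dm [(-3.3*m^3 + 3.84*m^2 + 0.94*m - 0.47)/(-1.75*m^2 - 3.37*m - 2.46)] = (5.775*m^4 + 22.242*m^3 + 13.0582*m^2 - 20.5378*m - 3.8963)/(3.0625*m^4 + 11.795*m^3 + 19.9669*m^2 + 16.5804*m + 6.0516)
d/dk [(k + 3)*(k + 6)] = 2*k + 9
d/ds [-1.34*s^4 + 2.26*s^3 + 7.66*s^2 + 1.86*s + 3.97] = -5.36*s^3 + 6.78*s^2 + 15.32*s + 1.86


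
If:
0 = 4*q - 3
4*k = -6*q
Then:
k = -9/8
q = 3/4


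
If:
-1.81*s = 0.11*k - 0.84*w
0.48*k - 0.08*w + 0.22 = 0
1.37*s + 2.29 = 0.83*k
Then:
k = -1.39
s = -2.51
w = -5.60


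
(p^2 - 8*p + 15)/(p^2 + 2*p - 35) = (p - 3)/(p + 7)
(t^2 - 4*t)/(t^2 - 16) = t/(t + 4)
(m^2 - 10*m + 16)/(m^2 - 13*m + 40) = (m - 2)/(m - 5)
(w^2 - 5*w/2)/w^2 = (w - 5/2)/w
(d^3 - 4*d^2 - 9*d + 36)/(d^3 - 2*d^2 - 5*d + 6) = (d^2 - d - 12)/(d^2 + d - 2)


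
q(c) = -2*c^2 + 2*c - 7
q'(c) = 2 - 4*c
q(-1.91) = -18.12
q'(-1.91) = 9.64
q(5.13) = -49.37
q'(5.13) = -18.52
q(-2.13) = -20.33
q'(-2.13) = 10.52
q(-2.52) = -24.74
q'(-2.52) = 12.08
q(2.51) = -14.58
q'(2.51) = -8.04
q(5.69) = -60.37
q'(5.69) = -20.76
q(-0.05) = -7.10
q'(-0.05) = 2.20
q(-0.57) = -8.79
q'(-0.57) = 4.28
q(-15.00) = -487.00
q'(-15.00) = 62.00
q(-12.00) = -319.00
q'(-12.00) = 50.00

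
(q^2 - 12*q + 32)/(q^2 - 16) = (q - 8)/(q + 4)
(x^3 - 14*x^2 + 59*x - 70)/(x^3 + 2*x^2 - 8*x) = (x^2 - 12*x + 35)/(x*(x + 4))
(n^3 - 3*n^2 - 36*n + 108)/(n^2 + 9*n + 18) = (n^2 - 9*n + 18)/(n + 3)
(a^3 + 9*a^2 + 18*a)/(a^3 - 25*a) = (a^2 + 9*a + 18)/(a^2 - 25)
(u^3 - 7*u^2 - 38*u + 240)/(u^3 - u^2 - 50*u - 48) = (u - 5)/(u + 1)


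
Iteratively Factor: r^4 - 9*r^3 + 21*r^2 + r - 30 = (r - 2)*(r^3 - 7*r^2 + 7*r + 15) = (r - 2)*(r + 1)*(r^2 - 8*r + 15) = (r - 3)*(r - 2)*(r + 1)*(r - 5)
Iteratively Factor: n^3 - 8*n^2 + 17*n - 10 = (n - 1)*(n^2 - 7*n + 10) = (n - 2)*(n - 1)*(n - 5)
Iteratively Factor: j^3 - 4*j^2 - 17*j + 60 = (j - 5)*(j^2 + j - 12) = (j - 5)*(j + 4)*(j - 3)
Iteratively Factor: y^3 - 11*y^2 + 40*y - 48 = (y - 3)*(y^2 - 8*y + 16) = (y - 4)*(y - 3)*(y - 4)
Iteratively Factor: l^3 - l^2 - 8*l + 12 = (l - 2)*(l^2 + l - 6) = (l - 2)^2*(l + 3)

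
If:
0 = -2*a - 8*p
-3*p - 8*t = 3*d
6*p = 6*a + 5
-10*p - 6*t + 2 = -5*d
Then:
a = -2/3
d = -17/174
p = 1/6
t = -3/116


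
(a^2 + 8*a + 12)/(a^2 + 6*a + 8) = (a + 6)/(a + 4)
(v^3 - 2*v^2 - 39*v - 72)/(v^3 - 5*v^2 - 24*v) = (v + 3)/v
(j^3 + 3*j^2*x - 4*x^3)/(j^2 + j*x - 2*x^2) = j + 2*x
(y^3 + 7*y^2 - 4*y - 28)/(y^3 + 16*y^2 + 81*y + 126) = (y^2 - 4)/(y^2 + 9*y + 18)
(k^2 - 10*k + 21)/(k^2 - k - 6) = (k - 7)/(k + 2)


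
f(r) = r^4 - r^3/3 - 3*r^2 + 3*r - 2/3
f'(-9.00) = -2940.00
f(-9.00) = 6533.33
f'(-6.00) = -861.00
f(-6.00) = 1241.33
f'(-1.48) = -3.28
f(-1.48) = -5.80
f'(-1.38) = -1.14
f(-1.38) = -6.02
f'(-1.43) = -2.16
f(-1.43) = -5.94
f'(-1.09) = 3.17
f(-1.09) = -5.66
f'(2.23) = 29.01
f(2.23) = 12.14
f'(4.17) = 250.64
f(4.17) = 237.88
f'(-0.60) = 5.38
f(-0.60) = -3.35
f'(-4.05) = -254.82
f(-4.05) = 229.16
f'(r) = 4*r^3 - r^2 - 6*r + 3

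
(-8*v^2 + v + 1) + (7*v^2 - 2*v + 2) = -v^2 - v + 3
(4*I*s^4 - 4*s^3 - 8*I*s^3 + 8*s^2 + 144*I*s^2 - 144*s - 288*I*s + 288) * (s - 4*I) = 4*I*s^5 + 12*s^4 - 8*I*s^4 - 24*s^3 + 160*I*s^3 + 432*s^2 - 320*I*s^2 - 864*s + 576*I*s - 1152*I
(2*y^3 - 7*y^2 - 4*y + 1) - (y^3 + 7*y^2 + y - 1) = y^3 - 14*y^2 - 5*y + 2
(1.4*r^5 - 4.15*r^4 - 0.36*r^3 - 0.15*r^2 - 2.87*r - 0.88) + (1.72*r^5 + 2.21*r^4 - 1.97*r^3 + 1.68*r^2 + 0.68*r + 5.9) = 3.12*r^5 - 1.94*r^4 - 2.33*r^3 + 1.53*r^2 - 2.19*r + 5.02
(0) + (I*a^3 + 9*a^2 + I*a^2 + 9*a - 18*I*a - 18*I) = I*a^3 + 9*a^2 + I*a^2 + 9*a - 18*I*a - 18*I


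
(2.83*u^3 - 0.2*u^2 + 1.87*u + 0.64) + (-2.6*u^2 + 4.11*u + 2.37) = 2.83*u^3 - 2.8*u^2 + 5.98*u + 3.01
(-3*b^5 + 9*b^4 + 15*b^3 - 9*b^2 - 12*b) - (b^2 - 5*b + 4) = -3*b^5 + 9*b^4 + 15*b^3 - 10*b^2 - 7*b - 4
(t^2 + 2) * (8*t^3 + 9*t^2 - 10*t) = 8*t^5 + 9*t^4 + 6*t^3 + 18*t^2 - 20*t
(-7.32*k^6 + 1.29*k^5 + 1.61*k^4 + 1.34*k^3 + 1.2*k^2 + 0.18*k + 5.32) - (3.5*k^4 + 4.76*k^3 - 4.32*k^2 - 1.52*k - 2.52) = -7.32*k^6 + 1.29*k^5 - 1.89*k^4 - 3.42*k^3 + 5.52*k^2 + 1.7*k + 7.84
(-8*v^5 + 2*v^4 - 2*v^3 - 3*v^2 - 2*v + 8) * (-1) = 8*v^5 - 2*v^4 + 2*v^3 + 3*v^2 + 2*v - 8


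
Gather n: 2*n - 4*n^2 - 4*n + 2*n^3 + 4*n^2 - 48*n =2*n^3 - 50*n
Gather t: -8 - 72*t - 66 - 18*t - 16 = -90*t - 90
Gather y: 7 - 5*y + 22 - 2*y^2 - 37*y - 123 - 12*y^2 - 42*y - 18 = -14*y^2 - 84*y - 112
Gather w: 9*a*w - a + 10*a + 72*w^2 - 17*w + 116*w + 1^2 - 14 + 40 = 9*a + 72*w^2 + w*(9*a + 99) + 27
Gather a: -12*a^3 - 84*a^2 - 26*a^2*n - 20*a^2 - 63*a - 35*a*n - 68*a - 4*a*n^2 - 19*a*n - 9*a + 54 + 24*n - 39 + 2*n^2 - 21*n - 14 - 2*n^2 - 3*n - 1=-12*a^3 + a^2*(-26*n - 104) + a*(-4*n^2 - 54*n - 140)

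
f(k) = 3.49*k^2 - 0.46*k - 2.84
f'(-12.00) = -84.22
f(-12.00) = 505.24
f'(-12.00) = -84.22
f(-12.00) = 505.24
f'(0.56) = 3.45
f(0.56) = -2.00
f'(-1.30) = -9.53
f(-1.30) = 3.66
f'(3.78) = 25.92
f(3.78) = 45.29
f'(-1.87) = -13.51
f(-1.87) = 10.22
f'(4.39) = 30.18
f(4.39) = 62.40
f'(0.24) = 1.22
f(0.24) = -2.75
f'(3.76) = 25.78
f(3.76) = 44.77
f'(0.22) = 1.08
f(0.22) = -2.77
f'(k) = 6.98*k - 0.46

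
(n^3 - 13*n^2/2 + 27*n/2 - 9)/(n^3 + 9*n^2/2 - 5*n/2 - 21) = (2*n^2 - 9*n + 9)/(2*n^2 + 13*n + 21)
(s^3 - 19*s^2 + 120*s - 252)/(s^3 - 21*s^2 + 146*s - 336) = (s - 6)/(s - 8)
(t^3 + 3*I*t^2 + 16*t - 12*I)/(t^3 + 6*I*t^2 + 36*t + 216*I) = (t^2 - 3*I*t - 2)/(t^2 + 36)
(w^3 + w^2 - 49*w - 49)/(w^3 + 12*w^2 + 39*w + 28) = (w - 7)/(w + 4)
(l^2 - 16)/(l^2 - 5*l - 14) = (16 - l^2)/(-l^2 + 5*l + 14)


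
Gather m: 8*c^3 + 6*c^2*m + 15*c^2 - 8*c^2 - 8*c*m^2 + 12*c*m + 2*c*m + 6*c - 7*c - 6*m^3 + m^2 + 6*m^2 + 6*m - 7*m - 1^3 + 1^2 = 8*c^3 + 7*c^2 - c - 6*m^3 + m^2*(7 - 8*c) + m*(6*c^2 + 14*c - 1)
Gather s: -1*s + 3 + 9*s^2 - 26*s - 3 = 9*s^2 - 27*s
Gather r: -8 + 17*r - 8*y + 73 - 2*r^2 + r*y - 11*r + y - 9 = -2*r^2 + r*(y + 6) - 7*y + 56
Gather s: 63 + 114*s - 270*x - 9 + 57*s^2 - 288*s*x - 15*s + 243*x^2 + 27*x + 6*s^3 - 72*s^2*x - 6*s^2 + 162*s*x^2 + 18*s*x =6*s^3 + s^2*(51 - 72*x) + s*(162*x^2 - 270*x + 99) + 243*x^2 - 243*x + 54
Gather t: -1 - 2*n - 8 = -2*n - 9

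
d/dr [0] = 0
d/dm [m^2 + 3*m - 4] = 2*m + 3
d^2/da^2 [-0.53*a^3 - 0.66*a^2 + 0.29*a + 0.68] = -3.18*a - 1.32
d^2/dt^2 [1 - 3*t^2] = -6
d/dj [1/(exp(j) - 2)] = -exp(j)/(exp(j) - 2)^2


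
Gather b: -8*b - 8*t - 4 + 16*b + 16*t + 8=8*b + 8*t + 4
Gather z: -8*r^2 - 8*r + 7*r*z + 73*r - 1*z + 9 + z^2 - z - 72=-8*r^2 + 65*r + z^2 + z*(7*r - 2) - 63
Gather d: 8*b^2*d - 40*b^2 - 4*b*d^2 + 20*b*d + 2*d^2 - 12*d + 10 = -40*b^2 + d^2*(2 - 4*b) + d*(8*b^2 + 20*b - 12) + 10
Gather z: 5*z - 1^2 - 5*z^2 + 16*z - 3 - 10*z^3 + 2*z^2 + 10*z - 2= -10*z^3 - 3*z^2 + 31*z - 6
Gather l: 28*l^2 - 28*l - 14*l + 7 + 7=28*l^2 - 42*l + 14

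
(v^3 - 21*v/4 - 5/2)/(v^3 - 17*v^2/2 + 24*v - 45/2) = (v^2 + 5*v/2 + 1)/(v^2 - 6*v + 9)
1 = 1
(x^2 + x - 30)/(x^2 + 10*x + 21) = (x^2 + x - 30)/(x^2 + 10*x + 21)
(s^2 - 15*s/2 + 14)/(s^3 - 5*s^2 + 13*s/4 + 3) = 2*(2*s - 7)/(4*s^2 - 4*s - 3)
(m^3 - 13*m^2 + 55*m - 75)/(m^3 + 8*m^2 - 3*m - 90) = (m^2 - 10*m + 25)/(m^2 + 11*m + 30)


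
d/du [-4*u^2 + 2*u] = 2 - 8*u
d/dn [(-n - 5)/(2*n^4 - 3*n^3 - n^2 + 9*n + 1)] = (-2*n^4 + 3*n^3 + n^2 - 9*n + (n + 5)*(8*n^3 - 9*n^2 - 2*n + 9) - 1)/(2*n^4 - 3*n^3 - n^2 + 9*n + 1)^2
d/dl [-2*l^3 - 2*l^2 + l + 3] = -6*l^2 - 4*l + 1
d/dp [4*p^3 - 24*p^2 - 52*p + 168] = 12*p^2 - 48*p - 52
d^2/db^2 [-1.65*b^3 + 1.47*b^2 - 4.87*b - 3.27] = 2.94 - 9.9*b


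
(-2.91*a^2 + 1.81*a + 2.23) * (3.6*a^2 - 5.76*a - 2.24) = -10.476*a^4 + 23.2776*a^3 + 4.1208*a^2 - 16.8992*a - 4.9952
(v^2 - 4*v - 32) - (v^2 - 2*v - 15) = -2*v - 17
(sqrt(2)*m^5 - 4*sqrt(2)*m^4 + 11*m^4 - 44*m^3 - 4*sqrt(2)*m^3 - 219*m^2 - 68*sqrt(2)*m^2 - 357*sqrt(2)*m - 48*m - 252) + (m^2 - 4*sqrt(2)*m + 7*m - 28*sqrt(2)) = sqrt(2)*m^5 - 4*sqrt(2)*m^4 + 11*m^4 - 44*m^3 - 4*sqrt(2)*m^3 - 218*m^2 - 68*sqrt(2)*m^2 - 361*sqrt(2)*m - 41*m - 252 - 28*sqrt(2)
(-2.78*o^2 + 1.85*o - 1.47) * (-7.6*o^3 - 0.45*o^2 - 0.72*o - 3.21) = 21.128*o^5 - 12.809*o^4 + 12.3411*o^3 + 8.2533*o^2 - 4.8801*o + 4.7187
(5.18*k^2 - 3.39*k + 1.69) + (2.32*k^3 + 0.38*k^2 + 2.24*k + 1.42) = 2.32*k^3 + 5.56*k^2 - 1.15*k + 3.11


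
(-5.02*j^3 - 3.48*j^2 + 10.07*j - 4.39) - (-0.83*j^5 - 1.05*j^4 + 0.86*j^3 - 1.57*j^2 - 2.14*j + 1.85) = 0.83*j^5 + 1.05*j^4 - 5.88*j^3 - 1.91*j^2 + 12.21*j - 6.24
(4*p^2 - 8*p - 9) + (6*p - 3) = 4*p^2 - 2*p - 12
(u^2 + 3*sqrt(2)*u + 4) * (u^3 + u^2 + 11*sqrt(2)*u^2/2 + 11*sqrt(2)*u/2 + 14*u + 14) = u^5 + u^4 + 17*sqrt(2)*u^4/2 + 17*sqrt(2)*u^3/2 + 51*u^3 + 51*u^2 + 64*sqrt(2)*u^2 + 56*u + 64*sqrt(2)*u + 56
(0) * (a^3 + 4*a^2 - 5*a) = 0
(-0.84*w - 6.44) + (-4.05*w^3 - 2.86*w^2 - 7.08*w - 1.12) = -4.05*w^3 - 2.86*w^2 - 7.92*w - 7.56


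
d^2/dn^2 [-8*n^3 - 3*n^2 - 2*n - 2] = -48*n - 6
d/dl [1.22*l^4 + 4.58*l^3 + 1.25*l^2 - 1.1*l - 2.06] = 4.88*l^3 + 13.74*l^2 + 2.5*l - 1.1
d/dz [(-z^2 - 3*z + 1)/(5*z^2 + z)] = (14*z^2 - 10*z - 1)/(z^2*(25*z^2 + 10*z + 1))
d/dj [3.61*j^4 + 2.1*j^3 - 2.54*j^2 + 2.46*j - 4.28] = 14.44*j^3 + 6.3*j^2 - 5.08*j + 2.46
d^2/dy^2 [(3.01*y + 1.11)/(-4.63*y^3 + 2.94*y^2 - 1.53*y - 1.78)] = (-387.150414*y^5 - 39.7031760000001*y^4 + 232.363278*y^3 + 192.934218*y^2 - 9.66585599999998*y - 0.419634000000002)/(99.252847*y^9 - 189.073458*y^8 + 218.454975*y^7 - 35.899134*y^6 - 73.189071*y^5 + 101.166138*y^4 - 0.450122999999991*y^3 - 15.444882*y^2 + 14.542956*y + 5.639752)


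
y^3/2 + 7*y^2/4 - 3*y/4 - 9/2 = (y/2 + 1)*(y - 3/2)*(y + 3)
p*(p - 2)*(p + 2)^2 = p^4 + 2*p^3 - 4*p^2 - 8*p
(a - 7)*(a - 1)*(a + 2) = a^3 - 6*a^2 - 9*a + 14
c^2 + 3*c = c*(c + 3)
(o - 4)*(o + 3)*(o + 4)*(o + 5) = o^4 + 8*o^3 - o^2 - 128*o - 240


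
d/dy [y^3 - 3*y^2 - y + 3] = 3*y^2 - 6*y - 1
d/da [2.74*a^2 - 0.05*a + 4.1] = 5.48*a - 0.05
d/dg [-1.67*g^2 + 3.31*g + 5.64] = 3.31 - 3.34*g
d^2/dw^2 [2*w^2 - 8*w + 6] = 4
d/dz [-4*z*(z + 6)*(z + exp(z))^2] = 4*(z + exp(z))*(-2*z*(z + 6)*(exp(z) + 1) - z*(z + exp(z)) + (-z - 6)*(z + exp(z)))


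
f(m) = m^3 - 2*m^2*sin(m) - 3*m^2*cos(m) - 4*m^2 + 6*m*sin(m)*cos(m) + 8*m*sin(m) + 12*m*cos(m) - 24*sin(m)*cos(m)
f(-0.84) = 8.93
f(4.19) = 6.40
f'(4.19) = 34.04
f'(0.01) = -11.86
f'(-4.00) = 193.13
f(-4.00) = -89.94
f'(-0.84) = -2.58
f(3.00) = -16.22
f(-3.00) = -0.57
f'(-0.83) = -2.88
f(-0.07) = 0.87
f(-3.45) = -17.88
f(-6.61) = -598.45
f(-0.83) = 8.91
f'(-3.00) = 11.68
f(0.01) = -0.12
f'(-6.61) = -30.92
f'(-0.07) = -12.84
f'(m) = 3*m^2*sin(m) - 2*m^2*cos(m) + 3*m^2 - 6*m*sin(m)^2 - 16*m*sin(m) + 6*m*cos(m)^2 + 2*m*cos(m) - 8*m + 24*sin(m)^2 + 6*sin(m)*cos(m) + 8*sin(m) - 24*cos(m)^2 + 12*cos(m)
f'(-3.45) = 72.95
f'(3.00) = -5.43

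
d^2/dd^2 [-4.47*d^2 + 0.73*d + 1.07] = -8.94000000000000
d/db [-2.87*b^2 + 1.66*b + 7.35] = 1.66 - 5.74*b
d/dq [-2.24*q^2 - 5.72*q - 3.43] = -4.48*q - 5.72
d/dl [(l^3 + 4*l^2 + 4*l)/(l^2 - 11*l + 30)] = (l^4 - 22*l^3 + 42*l^2 + 240*l + 120)/(l^4 - 22*l^3 + 181*l^2 - 660*l + 900)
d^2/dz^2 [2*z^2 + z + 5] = 4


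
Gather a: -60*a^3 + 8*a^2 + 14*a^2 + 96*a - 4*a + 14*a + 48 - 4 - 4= -60*a^3 + 22*a^2 + 106*a + 40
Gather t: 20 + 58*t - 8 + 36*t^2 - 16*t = 36*t^2 + 42*t + 12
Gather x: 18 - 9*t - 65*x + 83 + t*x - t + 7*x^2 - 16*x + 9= -10*t + 7*x^2 + x*(t - 81) + 110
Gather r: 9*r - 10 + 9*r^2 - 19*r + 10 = 9*r^2 - 10*r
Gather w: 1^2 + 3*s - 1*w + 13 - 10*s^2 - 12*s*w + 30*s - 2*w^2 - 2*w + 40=-10*s^2 + 33*s - 2*w^2 + w*(-12*s - 3) + 54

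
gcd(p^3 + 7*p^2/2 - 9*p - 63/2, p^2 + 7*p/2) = p + 7/2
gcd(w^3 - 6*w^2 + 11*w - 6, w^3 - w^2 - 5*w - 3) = w - 3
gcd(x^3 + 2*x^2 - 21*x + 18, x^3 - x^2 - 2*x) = 1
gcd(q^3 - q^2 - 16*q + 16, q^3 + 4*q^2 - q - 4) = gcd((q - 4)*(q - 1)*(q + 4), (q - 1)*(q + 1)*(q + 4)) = q^2 + 3*q - 4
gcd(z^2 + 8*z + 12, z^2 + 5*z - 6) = z + 6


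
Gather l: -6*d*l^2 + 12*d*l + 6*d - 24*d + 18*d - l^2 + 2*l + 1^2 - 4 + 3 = l^2*(-6*d - 1) + l*(12*d + 2)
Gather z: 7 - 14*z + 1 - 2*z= 8 - 16*z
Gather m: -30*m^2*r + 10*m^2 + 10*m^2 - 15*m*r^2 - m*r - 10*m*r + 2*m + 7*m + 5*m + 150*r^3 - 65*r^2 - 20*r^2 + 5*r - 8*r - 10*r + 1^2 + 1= m^2*(20 - 30*r) + m*(-15*r^2 - 11*r + 14) + 150*r^3 - 85*r^2 - 13*r + 2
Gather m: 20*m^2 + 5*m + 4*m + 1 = 20*m^2 + 9*m + 1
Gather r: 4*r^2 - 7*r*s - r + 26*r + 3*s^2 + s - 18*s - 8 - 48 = 4*r^2 + r*(25 - 7*s) + 3*s^2 - 17*s - 56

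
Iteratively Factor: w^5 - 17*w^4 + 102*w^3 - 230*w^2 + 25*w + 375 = (w - 5)*(w^4 - 12*w^3 + 42*w^2 - 20*w - 75) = (w - 5)^2*(w^3 - 7*w^2 + 7*w + 15) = (w - 5)^2*(w + 1)*(w^2 - 8*w + 15) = (w - 5)^3*(w + 1)*(w - 3)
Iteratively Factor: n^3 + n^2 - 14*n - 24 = (n + 3)*(n^2 - 2*n - 8) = (n + 2)*(n + 3)*(n - 4)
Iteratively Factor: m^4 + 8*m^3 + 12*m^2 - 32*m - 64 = (m + 4)*(m^3 + 4*m^2 - 4*m - 16) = (m - 2)*(m + 4)*(m^2 + 6*m + 8) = (m - 2)*(m + 4)^2*(m + 2)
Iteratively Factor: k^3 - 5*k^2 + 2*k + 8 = (k + 1)*(k^2 - 6*k + 8) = (k - 4)*(k + 1)*(k - 2)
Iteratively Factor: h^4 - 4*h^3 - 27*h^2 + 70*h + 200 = (h - 5)*(h^3 + h^2 - 22*h - 40) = (h - 5)*(h + 2)*(h^2 - h - 20) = (h - 5)^2*(h + 2)*(h + 4)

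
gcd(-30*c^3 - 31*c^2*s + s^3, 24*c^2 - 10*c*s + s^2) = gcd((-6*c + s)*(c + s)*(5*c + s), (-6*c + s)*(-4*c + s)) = -6*c + s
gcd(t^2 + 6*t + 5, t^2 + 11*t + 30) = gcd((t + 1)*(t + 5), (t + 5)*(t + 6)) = t + 5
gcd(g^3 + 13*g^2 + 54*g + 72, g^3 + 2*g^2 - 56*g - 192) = g^2 + 10*g + 24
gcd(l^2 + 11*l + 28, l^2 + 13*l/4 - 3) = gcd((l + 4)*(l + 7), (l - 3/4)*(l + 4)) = l + 4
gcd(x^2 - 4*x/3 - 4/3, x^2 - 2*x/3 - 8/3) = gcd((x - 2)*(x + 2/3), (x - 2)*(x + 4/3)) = x - 2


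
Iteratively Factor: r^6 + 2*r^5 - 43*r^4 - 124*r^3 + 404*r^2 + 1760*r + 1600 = (r + 4)*(r^5 - 2*r^4 - 35*r^3 + 16*r^2 + 340*r + 400) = (r + 2)*(r + 4)*(r^4 - 4*r^3 - 27*r^2 + 70*r + 200) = (r - 5)*(r + 2)*(r + 4)*(r^3 + r^2 - 22*r - 40) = (r - 5)^2*(r + 2)*(r + 4)*(r^2 + 6*r + 8) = (r - 5)^2*(r + 2)^2*(r + 4)*(r + 4)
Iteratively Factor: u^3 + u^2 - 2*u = (u)*(u^2 + u - 2) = u*(u - 1)*(u + 2)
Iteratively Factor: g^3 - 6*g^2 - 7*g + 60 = (g + 3)*(g^2 - 9*g + 20) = (g - 5)*(g + 3)*(g - 4)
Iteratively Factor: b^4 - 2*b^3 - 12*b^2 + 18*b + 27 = (b - 3)*(b^3 + b^2 - 9*b - 9) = (b - 3)^2*(b^2 + 4*b + 3) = (b - 3)^2*(b + 3)*(b + 1)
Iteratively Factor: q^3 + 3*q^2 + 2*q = (q + 1)*(q^2 + 2*q) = (q + 1)*(q + 2)*(q)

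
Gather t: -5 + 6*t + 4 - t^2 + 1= -t^2 + 6*t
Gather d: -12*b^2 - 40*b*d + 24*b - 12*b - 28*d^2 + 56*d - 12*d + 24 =-12*b^2 + 12*b - 28*d^2 + d*(44 - 40*b) + 24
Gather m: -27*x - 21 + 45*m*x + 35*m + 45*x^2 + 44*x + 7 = m*(45*x + 35) + 45*x^2 + 17*x - 14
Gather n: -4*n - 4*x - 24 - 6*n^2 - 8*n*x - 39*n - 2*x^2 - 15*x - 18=-6*n^2 + n*(-8*x - 43) - 2*x^2 - 19*x - 42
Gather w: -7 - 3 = -10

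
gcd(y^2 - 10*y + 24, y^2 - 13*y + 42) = y - 6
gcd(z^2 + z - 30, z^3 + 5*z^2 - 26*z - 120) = z^2 + z - 30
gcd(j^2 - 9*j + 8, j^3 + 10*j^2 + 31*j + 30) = 1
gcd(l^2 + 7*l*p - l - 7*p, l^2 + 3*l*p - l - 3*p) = l - 1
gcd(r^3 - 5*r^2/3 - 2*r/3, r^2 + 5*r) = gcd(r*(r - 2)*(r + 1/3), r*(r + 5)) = r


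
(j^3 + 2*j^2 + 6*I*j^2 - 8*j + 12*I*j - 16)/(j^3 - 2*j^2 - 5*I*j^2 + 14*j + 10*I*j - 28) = (j^2 + j*(2 + 4*I) + 8*I)/(j^2 + j*(-2 - 7*I) + 14*I)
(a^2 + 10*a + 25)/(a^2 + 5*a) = (a + 5)/a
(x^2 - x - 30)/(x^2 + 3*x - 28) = (x^2 - x - 30)/(x^2 + 3*x - 28)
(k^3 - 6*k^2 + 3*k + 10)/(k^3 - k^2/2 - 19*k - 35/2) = 2*(k - 2)/(2*k + 7)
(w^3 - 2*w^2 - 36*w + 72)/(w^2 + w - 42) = (w^2 + 4*w - 12)/(w + 7)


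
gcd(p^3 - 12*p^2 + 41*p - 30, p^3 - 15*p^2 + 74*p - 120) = p^2 - 11*p + 30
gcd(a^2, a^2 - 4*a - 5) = 1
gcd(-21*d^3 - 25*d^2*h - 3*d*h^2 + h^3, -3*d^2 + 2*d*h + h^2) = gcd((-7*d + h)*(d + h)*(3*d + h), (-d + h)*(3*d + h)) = 3*d + h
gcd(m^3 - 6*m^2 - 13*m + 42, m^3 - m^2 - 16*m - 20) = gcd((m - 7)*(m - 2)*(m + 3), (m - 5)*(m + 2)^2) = 1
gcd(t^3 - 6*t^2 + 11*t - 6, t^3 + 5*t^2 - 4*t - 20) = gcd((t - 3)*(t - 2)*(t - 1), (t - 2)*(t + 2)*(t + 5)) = t - 2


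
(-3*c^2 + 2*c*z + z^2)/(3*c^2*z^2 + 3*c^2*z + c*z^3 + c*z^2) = (-c + z)/(c*z*(z + 1))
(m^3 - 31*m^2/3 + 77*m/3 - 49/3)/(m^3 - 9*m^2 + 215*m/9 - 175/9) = 3*(m^2 - 8*m + 7)/(3*m^2 - 20*m + 25)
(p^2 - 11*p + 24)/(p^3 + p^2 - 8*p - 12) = (p - 8)/(p^2 + 4*p + 4)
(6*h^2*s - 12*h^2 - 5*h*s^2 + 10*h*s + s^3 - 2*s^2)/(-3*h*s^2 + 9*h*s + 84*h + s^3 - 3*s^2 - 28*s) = (-2*h*s + 4*h + s^2 - 2*s)/(s^2 - 3*s - 28)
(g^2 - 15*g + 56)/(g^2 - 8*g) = (g - 7)/g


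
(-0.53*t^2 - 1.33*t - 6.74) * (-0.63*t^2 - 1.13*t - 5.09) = 0.3339*t^4 + 1.4368*t^3 + 8.4468*t^2 + 14.3859*t + 34.3066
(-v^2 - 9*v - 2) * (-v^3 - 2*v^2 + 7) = v^5 + 11*v^4 + 20*v^3 - 3*v^2 - 63*v - 14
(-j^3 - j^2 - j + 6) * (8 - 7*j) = 7*j^4 - j^3 - j^2 - 50*j + 48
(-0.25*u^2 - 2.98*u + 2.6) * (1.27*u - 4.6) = -0.3175*u^3 - 2.6346*u^2 + 17.01*u - 11.96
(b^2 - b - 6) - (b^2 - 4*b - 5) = 3*b - 1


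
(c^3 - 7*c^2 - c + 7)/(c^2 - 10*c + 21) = (c^2 - 1)/(c - 3)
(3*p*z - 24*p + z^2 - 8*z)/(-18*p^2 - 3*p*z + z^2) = (z - 8)/(-6*p + z)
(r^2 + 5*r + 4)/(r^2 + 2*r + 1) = (r + 4)/(r + 1)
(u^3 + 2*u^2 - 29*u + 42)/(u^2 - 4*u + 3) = (u^2 + 5*u - 14)/(u - 1)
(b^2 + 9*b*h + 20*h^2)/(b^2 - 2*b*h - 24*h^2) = (b + 5*h)/(b - 6*h)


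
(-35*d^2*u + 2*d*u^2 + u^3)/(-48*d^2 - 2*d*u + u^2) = u*(35*d^2 - 2*d*u - u^2)/(48*d^2 + 2*d*u - u^2)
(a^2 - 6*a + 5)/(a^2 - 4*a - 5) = (a - 1)/(a + 1)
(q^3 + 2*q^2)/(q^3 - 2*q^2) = (q + 2)/(q - 2)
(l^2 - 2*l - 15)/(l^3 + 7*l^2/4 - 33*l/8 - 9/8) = 8*(l - 5)/(8*l^2 - 10*l - 3)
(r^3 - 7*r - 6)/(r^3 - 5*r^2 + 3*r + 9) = (r + 2)/(r - 3)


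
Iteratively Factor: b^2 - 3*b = (b)*(b - 3)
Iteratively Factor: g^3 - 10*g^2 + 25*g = (g - 5)*(g^2 - 5*g) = (g - 5)^2*(g)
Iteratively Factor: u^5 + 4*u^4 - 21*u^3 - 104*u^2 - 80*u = (u)*(u^4 + 4*u^3 - 21*u^2 - 104*u - 80) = u*(u + 1)*(u^3 + 3*u^2 - 24*u - 80) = u*(u - 5)*(u + 1)*(u^2 + 8*u + 16) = u*(u - 5)*(u + 1)*(u + 4)*(u + 4)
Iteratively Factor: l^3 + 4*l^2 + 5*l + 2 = (l + 2)*(l^2 + 2*l + 1) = (l + 1)*(l + 2)*(l + 1)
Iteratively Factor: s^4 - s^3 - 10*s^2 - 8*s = (s + 2)*(s^3 - 3*s^2 - 4*s) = s*(s + 2)*(s^2 - 3*s - 4) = s*(s - 4)*(s + 2)*(s + 1)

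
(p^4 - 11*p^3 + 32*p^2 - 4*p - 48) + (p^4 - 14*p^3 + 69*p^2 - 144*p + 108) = 2*p^4 - 25*p^3 + 101*p^2 - 148*p + 60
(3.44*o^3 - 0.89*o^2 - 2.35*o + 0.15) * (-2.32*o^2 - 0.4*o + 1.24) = -7.9808*o^5 + 0.6888*o^4 + 10.0736*o^3 - 0.5116*o^2 - 2.974*o + 0.186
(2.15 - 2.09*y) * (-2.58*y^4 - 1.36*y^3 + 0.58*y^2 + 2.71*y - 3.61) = 5.3922*y^5 - 2.7046*y^4 - 4.1362*y^3 - 4.4169*y^2 + 13.3714*y - 7.7615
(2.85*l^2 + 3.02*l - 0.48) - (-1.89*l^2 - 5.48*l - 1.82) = 4.74*l^2 + 8.5*l + 1.34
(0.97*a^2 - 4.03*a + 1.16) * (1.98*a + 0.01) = 1.9206*a^3 - 7.9697*a^2 + 2.2565*a + 0.0116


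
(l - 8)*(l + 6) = l^2 - 2*l - 48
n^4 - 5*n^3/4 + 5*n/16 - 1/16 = (n - 1)*(n - 1/2)*(n - 1/4)*(n + 1/2)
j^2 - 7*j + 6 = (j - 6)*(j - 1)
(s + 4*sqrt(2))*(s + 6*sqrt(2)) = s^2 + 10*sqrt(2)*s + 48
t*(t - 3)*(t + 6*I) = t^3 - 3*t^2 + 6*I*t^2 - 18*I*t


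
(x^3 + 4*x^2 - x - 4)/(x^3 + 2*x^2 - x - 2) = (x + 4)/(x + 2)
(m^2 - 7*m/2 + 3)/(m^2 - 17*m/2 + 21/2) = (m - 2)/(m - 7)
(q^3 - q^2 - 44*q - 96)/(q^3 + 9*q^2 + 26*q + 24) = (q - 8)/(q + 2)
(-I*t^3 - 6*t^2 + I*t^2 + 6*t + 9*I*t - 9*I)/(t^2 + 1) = (-I*t^3 + t^2*(-6 + I) + t*(6 + 9*I) - 9*I)/(t^2 + 1)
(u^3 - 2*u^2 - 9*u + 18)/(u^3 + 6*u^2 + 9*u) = (u^2 - 5*u + 6)/(u*(u + 3))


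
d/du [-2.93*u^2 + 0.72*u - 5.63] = 0.72 - 5.86*u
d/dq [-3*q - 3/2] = -3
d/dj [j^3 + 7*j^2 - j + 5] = 3*j^2 + 14*j - 1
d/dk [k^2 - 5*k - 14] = 2*k - 5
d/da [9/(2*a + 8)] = -9/(2*(a + 4)^2)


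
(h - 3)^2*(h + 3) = h^3 - 3*h^2 - 9*h + 27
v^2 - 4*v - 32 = (v - 8)*(v + 4)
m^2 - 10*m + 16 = (m - 8)*(m - 2)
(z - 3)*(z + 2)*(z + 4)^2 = z^4 + 7*z^3 + 2*z^2 - 64*z - 96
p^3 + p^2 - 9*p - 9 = (p - 3)*(p + 1)*(p + 3)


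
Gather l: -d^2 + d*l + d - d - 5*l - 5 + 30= -d^2 + l*(d - 5) + 25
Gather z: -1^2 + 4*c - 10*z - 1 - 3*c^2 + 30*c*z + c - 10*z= -3*c^2 + 5*c + z*(30*c - 20) - 2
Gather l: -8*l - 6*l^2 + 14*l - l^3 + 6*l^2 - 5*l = -l^3 + l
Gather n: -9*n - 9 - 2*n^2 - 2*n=-2*n^2 - 11*n - 9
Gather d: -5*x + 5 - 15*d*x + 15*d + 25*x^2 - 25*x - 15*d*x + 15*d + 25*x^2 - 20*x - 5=d*(30 - 30*x) + 50*x^2 - 50*x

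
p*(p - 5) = p^2 - 5*p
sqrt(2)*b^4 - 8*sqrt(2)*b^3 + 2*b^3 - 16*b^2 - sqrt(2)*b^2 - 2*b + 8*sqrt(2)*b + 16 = (b - 8)*(b - 1)*(b + sqrt(2))*(sqrt(2)*b + sqrt(2))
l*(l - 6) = l^2 - 6*l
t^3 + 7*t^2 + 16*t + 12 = (t + 2)^2*(t + 3)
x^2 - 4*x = x*(x - 4)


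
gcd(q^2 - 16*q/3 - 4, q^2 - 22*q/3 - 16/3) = q + 2/3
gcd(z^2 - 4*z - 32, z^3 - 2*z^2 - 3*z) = 1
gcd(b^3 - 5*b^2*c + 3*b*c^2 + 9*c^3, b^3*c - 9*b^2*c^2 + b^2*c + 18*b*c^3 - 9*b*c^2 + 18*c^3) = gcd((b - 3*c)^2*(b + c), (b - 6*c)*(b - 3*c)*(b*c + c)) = b - 3*c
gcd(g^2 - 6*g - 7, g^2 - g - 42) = g - 7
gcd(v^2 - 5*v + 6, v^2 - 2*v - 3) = v - 3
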